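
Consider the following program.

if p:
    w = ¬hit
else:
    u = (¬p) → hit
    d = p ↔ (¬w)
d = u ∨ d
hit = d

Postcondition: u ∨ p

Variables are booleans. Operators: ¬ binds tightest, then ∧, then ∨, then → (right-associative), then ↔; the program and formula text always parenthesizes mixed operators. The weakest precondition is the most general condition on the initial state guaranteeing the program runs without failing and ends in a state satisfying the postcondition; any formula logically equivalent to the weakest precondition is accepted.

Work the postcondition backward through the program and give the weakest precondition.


Working backward. After the program, u ∨ p must hold.
Before hit := d: u ∨ p
Before d := u ∨ d: u ∨ p
Then branch requires u ∨ p; else branch requires ((¬p) → hit) ∨ p.
Before the if: (p → (u ∨ p)) ∧ ((¬p) → (((¬p) → hit) ∨ p))
Answer: WP = (p → (u ∨ p)) ∧ ((¬p) → (((¬p) → hit) ∨ p))


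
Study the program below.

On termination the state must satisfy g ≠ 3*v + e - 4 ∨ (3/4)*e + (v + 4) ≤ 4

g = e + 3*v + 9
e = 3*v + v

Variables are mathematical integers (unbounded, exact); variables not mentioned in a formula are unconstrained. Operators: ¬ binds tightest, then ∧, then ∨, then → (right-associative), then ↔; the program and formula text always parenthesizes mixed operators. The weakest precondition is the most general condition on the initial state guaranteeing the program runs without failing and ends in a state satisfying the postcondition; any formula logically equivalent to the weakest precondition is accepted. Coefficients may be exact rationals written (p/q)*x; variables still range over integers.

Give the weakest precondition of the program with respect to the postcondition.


Working backward. After the program, the postcondition g ≠ 3*v + e - 4 ∨ (3/4)*e + (v + 4) ≤ 4 must hold; in canonical form it is g ≠ e + 3*v - 4 ∨ (3/4)*e + v ≤ 0.
Before e := 3*v + v: g ≠ 7*v - 4 ∨ 4*v ≤ 0
Before g := e + 3*v + 9: e ≠ 4*v - 13 ∨ 4*v ≤ 0
Answer: WP = e ≠ 4*v - 13 ∨ 4*v ≤ 0


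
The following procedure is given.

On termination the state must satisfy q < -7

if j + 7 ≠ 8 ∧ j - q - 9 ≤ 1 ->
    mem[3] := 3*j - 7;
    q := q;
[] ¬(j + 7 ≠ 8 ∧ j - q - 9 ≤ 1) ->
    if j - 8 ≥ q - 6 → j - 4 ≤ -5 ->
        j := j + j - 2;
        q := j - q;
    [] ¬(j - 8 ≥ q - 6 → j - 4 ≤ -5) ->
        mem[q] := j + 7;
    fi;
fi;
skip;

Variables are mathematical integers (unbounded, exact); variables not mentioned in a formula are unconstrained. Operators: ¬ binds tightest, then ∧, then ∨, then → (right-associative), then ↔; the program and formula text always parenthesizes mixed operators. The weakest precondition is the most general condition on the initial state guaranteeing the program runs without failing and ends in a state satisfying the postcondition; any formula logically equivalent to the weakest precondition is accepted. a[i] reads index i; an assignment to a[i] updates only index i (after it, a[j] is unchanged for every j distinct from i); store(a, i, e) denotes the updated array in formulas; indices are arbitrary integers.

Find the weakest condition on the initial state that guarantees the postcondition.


Working backward. After the program, q < -7 must hold.
Before skip: q < -7
Then branch requires q < -7; else branch requires ((j ≥ q + 2 → j ≤ -1) → 2*j < q - 5) ∧ ((¬(j ≥ q + 2 → j ≤ -1)) → q < -7).
Before the if: ((j ≠ 1 ∧ j ≤ q + 10) → q < -7) ∧ ((¬(j ≠ 1 ∧ j ≤ q + 10)) → (((j ≥ q + 2 → j ≤ -1) → 2*j < q - 5) ∧ ((¬(j ≥ q + 2 → j ≤ -1)) → q < -7)))
Answer: WP = ((j ≠ 1 ∧ j ≤ q + 10) → q < -7) ∧ ((¬(j ≠ 1 ∧ j ≤ q + 10)) → (((j ≥ q + 2 → j ≤ -1) → 2*j < q - 5) ∧ ((¬(j ≥ q + 2 → j ≤ -1)) → q < -7)))


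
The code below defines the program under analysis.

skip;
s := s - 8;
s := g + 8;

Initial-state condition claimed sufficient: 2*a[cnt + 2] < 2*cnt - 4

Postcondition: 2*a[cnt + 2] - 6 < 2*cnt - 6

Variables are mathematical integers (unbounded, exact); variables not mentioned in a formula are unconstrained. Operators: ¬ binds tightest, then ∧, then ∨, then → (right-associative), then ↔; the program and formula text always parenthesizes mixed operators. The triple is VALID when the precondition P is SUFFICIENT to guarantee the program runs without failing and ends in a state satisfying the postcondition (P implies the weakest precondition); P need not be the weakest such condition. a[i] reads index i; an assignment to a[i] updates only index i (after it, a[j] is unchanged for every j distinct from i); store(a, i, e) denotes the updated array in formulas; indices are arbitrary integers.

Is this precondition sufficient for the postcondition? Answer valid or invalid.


Working backward. After the program, the postcondition 2*a[cnt + 2] - 6 < 2*cnt - 6 must hold; in canonical form it is 2*a[cnt + 2] < 2*cnt.
Before s := g + 8: 2*a[cnt + 2] < 2*cnt
Before s := s - 8: 2*a[cnt + 2] < 2*cnt
Before skip: 2*a[cnt + 2] < 2*cnt
The weakest precondition is 2*a[cnt + 2] < 2*cnt.
Check whether 2*a[cnt + 2] < 2*cnt - 4 implies it.
Every state satisfying the precondition satisfies the weakest precondition: the implication holds.
Answer: valid


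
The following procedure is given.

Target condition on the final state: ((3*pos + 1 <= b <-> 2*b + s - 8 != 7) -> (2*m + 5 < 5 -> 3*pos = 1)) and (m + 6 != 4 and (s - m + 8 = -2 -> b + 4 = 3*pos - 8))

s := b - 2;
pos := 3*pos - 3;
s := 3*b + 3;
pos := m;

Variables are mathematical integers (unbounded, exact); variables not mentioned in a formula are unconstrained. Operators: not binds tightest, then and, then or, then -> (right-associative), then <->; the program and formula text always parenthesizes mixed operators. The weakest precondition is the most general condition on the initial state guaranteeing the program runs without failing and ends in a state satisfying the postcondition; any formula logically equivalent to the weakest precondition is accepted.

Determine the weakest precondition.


Working backward. After the program, the postcondition ((3*pos + 1 <= b <-> 2*b + s - 8 != 7) -> (2*m + 5 < 5 -> 3*pos = 1)) and (m + 6 != 4 and (s - m + 8 = -2 -> b + 4 = 3*pos - 8)) must hold; in canonical form it is ((3*pos <= b - 1 <-> 2*b + s != 15) -> (2*m < 0 -> 3*pos = 1)) and m != -2 and (s = m - 10 -> b = 3*pos - 12).
Before pos := m: ((3*m <= b - 1 <-> 2*b + s != 15) -> (2*m < 0 -> 3*m = 1)) and m != -2 and (s = m - 10 -> b = 3*m - 12)
Before s := 3*b + 3: ((3*m <= b - 1 <-> 5*b != 12) -> (2*m < 0 -> 3*m = 1)) and m != -2 and (3*b = m - 13 -> b = 3*m - 12)
Before pos := 3*pos - 3: ((3*m <= b - 1 <-> 5*b != 12) -> (2*m < 0 -> 3*m = 1)) and m != -2 and (3*b = m - 13 -> b = 3*m - 12)
Before s := b - 2: ((3*m <= b - 1 <-> 5*b != 12) -> (2*m < 0 -> 3*m = 1)) and m != -2 and (3*b = m - 13 -> b = 3*m - 12)
Answer: WP = ((3*m <= b - 1 <-> 5*b != 12) -> (2*m < 0 -> 3*m = 1)) and m != -2 and (3*b = m - 13 -> b = 3*m - 12)


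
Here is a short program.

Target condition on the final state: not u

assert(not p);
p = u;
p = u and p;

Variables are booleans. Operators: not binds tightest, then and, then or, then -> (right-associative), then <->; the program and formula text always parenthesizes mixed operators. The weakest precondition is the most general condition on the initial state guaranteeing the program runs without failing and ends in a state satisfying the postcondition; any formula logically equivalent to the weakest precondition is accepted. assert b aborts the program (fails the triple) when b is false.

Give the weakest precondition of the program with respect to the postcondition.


Working backward. After the program, not u must hold.
Before p := u and p: not u
Before p := u: not u
Before assert not p: (not p) and (not u)
Answer: WP = (not p) and (not u)


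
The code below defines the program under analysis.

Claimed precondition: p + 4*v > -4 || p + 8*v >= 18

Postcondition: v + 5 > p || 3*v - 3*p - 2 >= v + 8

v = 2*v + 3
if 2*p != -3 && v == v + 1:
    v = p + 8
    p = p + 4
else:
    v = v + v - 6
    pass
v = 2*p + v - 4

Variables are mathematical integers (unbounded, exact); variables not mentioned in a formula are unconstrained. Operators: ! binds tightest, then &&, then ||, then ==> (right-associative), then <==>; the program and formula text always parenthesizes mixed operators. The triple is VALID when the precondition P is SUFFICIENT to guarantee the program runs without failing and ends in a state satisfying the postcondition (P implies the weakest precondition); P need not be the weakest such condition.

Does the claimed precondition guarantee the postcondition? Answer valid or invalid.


Working backward. After the program, the postcondition v + 5 > p || 3*v - 3*p - 2 >= v + 8 must hold; in canonical form it is v > p - 5 || 2*v >= 3*p + 10.
Before v := 2*p + v - 4: p + v > -1 || p + 2*v >= 18
Then branch requires 2*p > -13 || 3*p >= -2; else branch requires p + 2*v > 5 || p + 4*v >= 30.
Before the if: p + 2*v > 5 || p + 4*v >= 30
Before v := 2*v + 3: p + 4*v > -1 || p + 8*v >= 18
The weakest precondition is p + 4*v > -1 || p + 8*v >= 18.
Check whether p + 4*v > -4 || p + 8*v >= 18 implies it.
Countermodel: at the initial state p = -1, v = 0, the precondition holds but the weakest precondition fails.
Answer: invalid


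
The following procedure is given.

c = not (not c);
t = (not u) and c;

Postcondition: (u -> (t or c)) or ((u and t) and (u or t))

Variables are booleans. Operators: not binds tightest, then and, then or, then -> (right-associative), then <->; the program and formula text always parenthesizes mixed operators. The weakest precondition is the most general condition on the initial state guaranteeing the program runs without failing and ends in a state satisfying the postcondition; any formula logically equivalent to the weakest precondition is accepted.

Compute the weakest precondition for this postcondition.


Working backward. After the program, the postcondition (u -> (t or c)) or ((u and t) and (u or t)) must hold; in canonical form it is (u -> (t or c)) or (u and t and (u or t)).
Before t := (not u) and c: u -> (((not u) and c) or c)
Before c := not (not c): u -> (((not u) and c) or c)
Answer: WP = u -> (((not u) and c) or c)


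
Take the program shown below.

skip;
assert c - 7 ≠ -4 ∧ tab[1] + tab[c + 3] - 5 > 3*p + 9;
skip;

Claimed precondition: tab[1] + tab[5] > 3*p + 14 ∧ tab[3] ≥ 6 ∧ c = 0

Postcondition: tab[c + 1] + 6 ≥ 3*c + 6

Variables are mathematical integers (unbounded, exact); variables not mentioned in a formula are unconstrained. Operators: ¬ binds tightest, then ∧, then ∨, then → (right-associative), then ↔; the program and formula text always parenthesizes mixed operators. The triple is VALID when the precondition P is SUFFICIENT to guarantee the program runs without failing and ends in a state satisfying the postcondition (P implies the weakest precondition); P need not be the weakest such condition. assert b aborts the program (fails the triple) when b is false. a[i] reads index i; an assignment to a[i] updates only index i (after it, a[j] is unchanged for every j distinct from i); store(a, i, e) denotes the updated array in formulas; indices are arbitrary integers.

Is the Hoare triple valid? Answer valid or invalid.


Working backward. After the program, the postcondition tab[c + 1] + 6 ≥ 3*c + 6 must hold; in canonical form it is tab[c + 1] ≥ 3*c.
Before skip: tab[c + 1] ≥ 3*c
Before assert c - 7 ≠ -4 ∧ tab[1] + tab[c + 3] - 5 > 3*p + 9: c ≠ 3 ∧ tab[c + 3] + tab[1] > 3*p + 14 ∧ tab[c + 1] ≥ 3*c
Before skip: c ≠ 3 ∧ tab[c + 3] + tab[1] > 3*p + 14 ∧ tab[c + 1] ≥ 3*c
The weakest precondition is c ≠ 3 ∧ tab[c + 3] + tab[1] > 3*p + 14 ∧ tab[c + 1] ≥ 3*c.
Check whether tab[1] + tab[5] > 3*p + 14 ∧ tab[3] ≥ 6 ∧ c = 0 implies it.
Countermodel: at the initial state c = 0, p = 0, tab = {[1] = -1, [3] = 6, [5] = 16, elsewhere -1}, the precondition holds but the weakest precondition fails.
Answer: invalid


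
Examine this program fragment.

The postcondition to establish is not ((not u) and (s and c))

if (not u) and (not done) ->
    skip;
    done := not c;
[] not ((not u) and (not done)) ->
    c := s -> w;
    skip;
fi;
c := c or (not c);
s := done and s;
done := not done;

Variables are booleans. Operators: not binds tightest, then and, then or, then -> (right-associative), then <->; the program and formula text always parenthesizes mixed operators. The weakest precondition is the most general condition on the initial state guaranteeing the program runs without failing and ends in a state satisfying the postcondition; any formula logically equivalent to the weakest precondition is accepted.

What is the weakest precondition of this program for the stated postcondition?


Working backward. After the program, the postcondition not ((not u) and (s and c)) must hold; in canonical form it is not ((not u) and s and c).
Before done := not done: not ((not u) and s and c)
Before s := done and s: not ((not u) and done and s and c)
Before c := c or (not c): not ((not u) and done and s)
Then branch requires not ((not u) and (not c) and s); else branch requires not ((not u) and done and s).
Before the if: (((not u) and (not done)) -> (not ((not u) and (not c) and s))) and ((not ((not u) and (not done))) -> (not ((not u) and done and s)))
Answer: WP = (((not u) and (not done)) -> (not ((not u) and (not c) and s))) and ((not ((not u) and (not done))) -> (not ((not u) and done and s)))


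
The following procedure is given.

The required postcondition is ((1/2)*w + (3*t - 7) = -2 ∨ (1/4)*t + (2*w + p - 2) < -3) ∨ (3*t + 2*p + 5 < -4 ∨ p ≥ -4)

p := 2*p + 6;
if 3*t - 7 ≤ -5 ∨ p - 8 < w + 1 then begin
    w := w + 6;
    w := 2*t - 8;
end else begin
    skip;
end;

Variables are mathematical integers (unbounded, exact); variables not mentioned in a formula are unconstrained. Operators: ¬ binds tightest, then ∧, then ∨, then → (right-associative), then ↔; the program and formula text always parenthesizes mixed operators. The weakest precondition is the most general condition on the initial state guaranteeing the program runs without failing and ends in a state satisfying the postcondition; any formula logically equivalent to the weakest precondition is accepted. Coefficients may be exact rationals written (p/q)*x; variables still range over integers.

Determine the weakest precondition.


Working backward. After the program, the postcondition ((1/2)*w + (3*t - 7) = -2 ∨ (1/4)*t + (2*w + p - 2) < -3) ∨ (3*t + 2*p + 5 < -4 ∨ p ≥ -4) must hold; in canonical form it is 3*t + (1/2)*w = 5 ∨ p + (1/4)*t + 2*w < -1 ∨ 2*p + 3*t < -9 ∨ p ≥ -4.
Then branch requires 4*t = 9 ∨ p + (17/4)*t < 15 ∨ 2*p + 3*t < -9 ∨ p ≥ -4; else branch requires 3*t + (1/2)*w = 5 ∨ p + (1/4)*t + 2*w < -1 ∨ 2*p + 3*t < -9 ∨ p ≥ -4.
Before the if: ((3*t ≤ 2 ∨ p < w + 9) → (4*t = 9 ∨ p + (17/4)*t < 15 ∨ 2*p + 3*t < -9 ∨ p ≥ -4)) ∧ ((¬(3*t ≤ 2 ∨ p < w + 9)) → (3*t + (1/2)*w = 5 ∨ p + (1/4)*t + 2*w < -1 ∨ 2*p + 3*t < -9 ∨ p ≥ -4))
Before p := 2*p + 6: ((3*t ≤ 2 ∨ 2*p < w + 3) → (4*t = 9 ∨ 2*p + (17/4)*t < 9 ∨ 4*p + 3*t < -21 ∨ 2*p ≥ -10)) ∧ ((¬(3*t ≤ 2 ∨ 2*p < w + 3)) → (3*t + (1/2)*w = 5 ∨ 2*p + (1/4)*t + 2*w < -7 ∨ 4*p + 3*t < -21 ∨ 2*p ≥ -10))
Answer: WP = ((3*t ≤ 2 ∨ 2*p < w + 3) → (4*t = 9 ∨ 2*p + (17/4)*t < 9 ∨ 4*p + 3*t < -21 ∨ 2*p ≥ -10)) ∧ ((¬(3*t ≤ 2 ∨ 2*p < w + 3)) → (3*t + (1/2)*w = 5 ∨ 2*p + (1/4)*t + 2*w < -7 ∨ 4*p + 3*t < -21 ∨ 2*p ≥ -10))


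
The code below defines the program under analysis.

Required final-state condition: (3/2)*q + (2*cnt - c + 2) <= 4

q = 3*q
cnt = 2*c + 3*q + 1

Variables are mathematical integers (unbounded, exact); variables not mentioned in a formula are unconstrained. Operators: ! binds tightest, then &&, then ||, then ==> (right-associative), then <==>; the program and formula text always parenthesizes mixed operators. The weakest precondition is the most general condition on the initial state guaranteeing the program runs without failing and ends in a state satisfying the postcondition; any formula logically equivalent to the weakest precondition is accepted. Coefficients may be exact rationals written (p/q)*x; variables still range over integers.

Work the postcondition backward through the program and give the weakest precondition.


Working backward. After the program, the postcondition (3/2)*q + (2*cnt - c + 2) <= 4 must hold; in canonical form it is 2*cnt + (3/2)*q <= c + 2.
Before cnt := 2*c + 3*q + 1: 3*c + (15/2)*q <= 0
Before q := 3*q: 3*c + (45/2)*q <= 0
Answer: WP = 3*c + (45/2)*q <= 0


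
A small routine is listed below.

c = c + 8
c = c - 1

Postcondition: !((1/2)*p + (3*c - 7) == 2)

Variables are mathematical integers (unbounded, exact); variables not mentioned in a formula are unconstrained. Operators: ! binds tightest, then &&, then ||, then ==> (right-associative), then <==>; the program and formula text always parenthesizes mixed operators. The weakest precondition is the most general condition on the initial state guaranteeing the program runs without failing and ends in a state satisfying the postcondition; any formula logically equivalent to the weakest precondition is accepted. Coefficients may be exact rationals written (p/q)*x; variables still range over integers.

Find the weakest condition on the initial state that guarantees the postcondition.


Working backward. After the program, the postcondition !((1/2)*p + (3*c - 7) == 2) must hold; in canonical form it is !(3*c + (1/2)*p == 9).
Before c := c - 1: !(3*c + (1/2)*p == 12)
Before c := c + 8: !(3*c + (1/2)*p == -12)
Answer: WP = !(3*c + (1/2)*p == -12)


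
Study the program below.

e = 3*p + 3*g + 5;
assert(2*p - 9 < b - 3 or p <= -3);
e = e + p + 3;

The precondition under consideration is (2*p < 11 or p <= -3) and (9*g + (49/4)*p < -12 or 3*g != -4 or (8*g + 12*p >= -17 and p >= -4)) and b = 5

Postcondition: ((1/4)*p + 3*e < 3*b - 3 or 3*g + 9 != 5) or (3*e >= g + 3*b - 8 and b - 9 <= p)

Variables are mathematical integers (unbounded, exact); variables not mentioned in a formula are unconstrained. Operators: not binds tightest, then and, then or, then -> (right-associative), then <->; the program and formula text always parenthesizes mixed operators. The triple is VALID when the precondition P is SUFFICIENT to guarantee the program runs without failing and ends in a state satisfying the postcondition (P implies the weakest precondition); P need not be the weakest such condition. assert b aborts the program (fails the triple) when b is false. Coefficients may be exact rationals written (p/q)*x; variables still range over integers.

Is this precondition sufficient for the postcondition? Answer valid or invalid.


Working backward. After the program, the postcondition ((1/4)*p + 3*e < 3*b - 3 or 3*g + 9 != 5) or (3*e >= g + 3*b - 8 and b - 9 <= p) must hold; in canonical form it is 3*e + (1/4)*p < 3*b - 3 or 3*g != -4 or (3*e >= 3*b + g - 8 and b <= p + 9).
Before e := e + p + 3: 3*e + (13/4)*p < 3*b - 12 or 3*g != -4 or (3*e + 3*p >= 3*b + g - 17 and b <= p + 9)
Before assert 2*p - 9 < b - 3 or p <= -3: (2*p < b + 6 or p <= -3) and (3*e + (13/4)*p < 3*b - 12 or 3*g != -4 or (3*e + 3*p >= 3*b + g - 17 and b <= p + 9))
Before e := 3*p + 3*g + 5: (2*p < b + 6 or p <= -3) and (9*g + (49/4)*p < 3*b - 27 or 3*g != -4 or (8*g + 12*p >= 3*b - 32 and b <= p + 9))
The weakest precondition is (2*p < b + 6 or p <= -3) and (9*g + (49/4)*p < 3*b - 27 or 3*g != -4 or (8*g + 12*p >= 3*b - 32 and b <= p + 9)).
Check whether (2*p < 11 or p <= -3) and (9*g + (49/4)*p < -12 or 3*g != -4 or (8*g + 12*p >= -17 and p >= -4)) and b = 5 implies it.
Every state satisfying the precondition satisfies the weakest precondition: the implication holds.
Answer: valid


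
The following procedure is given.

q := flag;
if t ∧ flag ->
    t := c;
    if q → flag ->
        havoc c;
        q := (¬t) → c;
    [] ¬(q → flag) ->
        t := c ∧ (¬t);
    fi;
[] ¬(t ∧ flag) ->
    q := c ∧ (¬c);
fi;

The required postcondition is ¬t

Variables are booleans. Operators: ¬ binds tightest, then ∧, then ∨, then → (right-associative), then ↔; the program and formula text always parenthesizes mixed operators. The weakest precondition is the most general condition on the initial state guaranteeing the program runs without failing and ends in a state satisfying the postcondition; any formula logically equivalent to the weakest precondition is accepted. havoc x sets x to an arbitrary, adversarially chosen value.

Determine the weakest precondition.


Working backward. After the program, ¬t must hold.
Then branch requires (q → flag) → (¬c); else branch requires ¬t.
Before the if: ((t ∧ flag) → ((q → flag) → (¬c))) ∧ ((¬(t ∧ flag)) → (¬t))
Before q := flag: ((t ∧ flag) → (¬c)) ∧ ((¬(t ∧ flag)) → (¬t))
Answer: WP = ((t ∧ flag) → (¬c)) ∧ ((¬(t ∧ flag)) → (¬t))


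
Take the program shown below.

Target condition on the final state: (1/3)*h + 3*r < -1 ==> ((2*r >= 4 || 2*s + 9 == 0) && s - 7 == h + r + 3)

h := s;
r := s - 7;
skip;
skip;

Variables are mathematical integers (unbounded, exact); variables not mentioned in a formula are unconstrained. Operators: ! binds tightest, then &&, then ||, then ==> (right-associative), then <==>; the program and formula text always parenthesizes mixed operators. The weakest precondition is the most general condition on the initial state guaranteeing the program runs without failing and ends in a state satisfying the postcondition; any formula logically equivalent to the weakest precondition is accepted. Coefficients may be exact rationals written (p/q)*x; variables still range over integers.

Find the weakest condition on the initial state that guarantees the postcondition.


Working backward. After the program, the postcondition (1/3)*h + 3*r < -1 ==> ((2*r >= 4 || 2*s + 9 == 0) && s - 7 == h + r + 3) must hold; in canonical form it is (1/3)*h + 3*r < -1 ==> ((2*r >= 4 || 2*s == -9) && s == h + r + 10).
Before skip: (1/3)*h + 3*r < -1 ==> ((2*r >= 4 || 2*s == -9) && s == h + r + 10)
Before skip: (1/3)*h + 3*r < -1 ==> ((2*r >= 4 || 2*s == -9) && s == h + r + 10)
Before r := s - 7: (1/3)*h + 3*s < 20 ==> ((2*s >= 18 || 2*s == -9) && h == -3)
Before h := s: (10/3)*s < 20 ==> ((2*s >= 18 || 2*s == -9) && s == -3)
Answer: WP = (10/3)*s < 20 ==> ((2*s >= 18 || 2*s == -9) && s == -3)


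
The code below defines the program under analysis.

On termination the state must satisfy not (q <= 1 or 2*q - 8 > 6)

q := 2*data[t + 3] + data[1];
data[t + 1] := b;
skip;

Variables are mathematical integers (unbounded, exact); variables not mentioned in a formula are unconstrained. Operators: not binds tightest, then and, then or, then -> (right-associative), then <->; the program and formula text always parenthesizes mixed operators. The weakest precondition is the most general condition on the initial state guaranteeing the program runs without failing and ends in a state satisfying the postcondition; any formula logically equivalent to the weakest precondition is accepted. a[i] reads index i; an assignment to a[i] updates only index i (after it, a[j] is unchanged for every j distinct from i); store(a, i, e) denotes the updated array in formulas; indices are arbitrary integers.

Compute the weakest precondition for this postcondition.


Working backward. After the program, the postcondition not (q <= 1 or 2*q - 8 > 6) must hold; in canonical form it is not (q <= 1 or 2*q > 14).
Before skip: not (q <= 1 or 2*q > 14)
Before data[t + 1] := b: not (q <= 1 or 2*q > 14)
Before q := 2*data[t + 3] + data[1]: not (2*data[t + 3] + data[1] <= 1 or 4*data[t + 3] + 2*data[1] > 14)
Answer: WP = not (2*data[t + 3] + data[1] <= 1 or 4*data[t + 3] + 2*data[1] > 14)


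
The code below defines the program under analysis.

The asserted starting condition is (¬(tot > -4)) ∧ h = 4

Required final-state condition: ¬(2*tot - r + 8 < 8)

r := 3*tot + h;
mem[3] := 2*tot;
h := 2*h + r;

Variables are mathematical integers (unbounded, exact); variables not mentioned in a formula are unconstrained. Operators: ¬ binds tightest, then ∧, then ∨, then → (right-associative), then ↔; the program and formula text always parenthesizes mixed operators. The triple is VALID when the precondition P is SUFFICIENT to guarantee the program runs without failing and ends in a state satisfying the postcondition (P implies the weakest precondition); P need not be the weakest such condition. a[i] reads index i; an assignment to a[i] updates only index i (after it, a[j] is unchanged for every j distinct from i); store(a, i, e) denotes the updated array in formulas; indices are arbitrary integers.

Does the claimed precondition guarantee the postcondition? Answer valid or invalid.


Working backward. After the program, the postcondition ¬(2*tot - r + 8 < 8) must hold; in canonical form it is ¬(2*tot < r).
Before h := 2*h + r: ¬(2*tot < r)
Before mem[3] := 2*tot: ¬(2*tot < r)
Before r := 3*tot + h: ¬(h + tot > 0)
The weakest precondition is ¬(h + tot > 0).
Check whether (¬(tot > -4)) ∧ h = 4 implies it.
Every state satisfying the precondition satisfies the weakest precondition: the implication holds.
Answer: valid


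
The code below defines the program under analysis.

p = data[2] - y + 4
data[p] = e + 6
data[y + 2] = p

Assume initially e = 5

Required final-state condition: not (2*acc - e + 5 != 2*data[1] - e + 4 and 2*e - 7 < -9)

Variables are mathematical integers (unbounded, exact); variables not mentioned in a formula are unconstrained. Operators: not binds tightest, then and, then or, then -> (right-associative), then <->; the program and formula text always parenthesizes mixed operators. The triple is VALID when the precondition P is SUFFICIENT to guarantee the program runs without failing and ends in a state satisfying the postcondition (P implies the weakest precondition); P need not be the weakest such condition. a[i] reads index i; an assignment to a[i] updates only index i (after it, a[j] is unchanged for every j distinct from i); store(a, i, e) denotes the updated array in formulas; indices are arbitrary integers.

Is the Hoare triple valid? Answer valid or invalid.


Working backward. After the program, the postcondition not (2*acc - e + 5 != 2*data[1] - e + 4 and 2*e - 7 < -9) must hold; in canonical form it is not (2*acc != 2*data[1] - 1 and 2*e < -2).
Before data[y + 2] := p: not (2*acc != 2*store(data, y + 2, p)[1] - 1 and 2*e < -2)
Before data[p] := e + 6: not (2*acc != 2*store(store(data, p, e + 6), y + 2, p)[1] - 1 and 2*e < -2)
Before p := data[2] - y + 4: not (2*acc != 2*store(store(data, data[2] - y + 4, e + 6), y + 2, data[2] - y + 4)[1] - 1 and 2*e < -2)
The weakest precondition is not (2*acc != 2*store(store(data, data[2] - y + 4, e + 6), y + 2, data[2] - y + 4)[1] - 1 and 2*e < -2).
Check whether e = 5 implies it.
Every state satisfying the precondition satisfies the weakest precondition: the implication holds.
Answer: valid


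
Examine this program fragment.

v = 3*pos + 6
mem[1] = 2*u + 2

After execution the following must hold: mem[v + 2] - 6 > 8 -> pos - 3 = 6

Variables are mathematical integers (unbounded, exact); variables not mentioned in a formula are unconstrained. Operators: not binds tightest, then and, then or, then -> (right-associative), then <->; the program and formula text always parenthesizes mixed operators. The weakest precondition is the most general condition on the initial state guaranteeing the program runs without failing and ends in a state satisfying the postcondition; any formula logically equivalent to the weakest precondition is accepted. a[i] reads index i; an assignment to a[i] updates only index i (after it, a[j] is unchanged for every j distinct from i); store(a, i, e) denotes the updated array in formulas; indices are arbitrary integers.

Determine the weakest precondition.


Working backward. After the program, the postcondition mem[v + 2] - 6 > 8 -> pos - 3 = 6 must hold; in canonical form it is mem[v + 2] > 14 -> pos = 9.
Before mem[1] := 2*u + 2: store(mem, 1, 2*u + 2)[v + 2] > 14 -> pos = 9
Before v := 3*pos + 6: store(mem, 1, 2*u + 2)[3*pos + 8] > 14 -> pos = 9
Answer: WP = store(mem, 1, 2*u + 2)[3*pos + 8] > 14 -> pos = 9


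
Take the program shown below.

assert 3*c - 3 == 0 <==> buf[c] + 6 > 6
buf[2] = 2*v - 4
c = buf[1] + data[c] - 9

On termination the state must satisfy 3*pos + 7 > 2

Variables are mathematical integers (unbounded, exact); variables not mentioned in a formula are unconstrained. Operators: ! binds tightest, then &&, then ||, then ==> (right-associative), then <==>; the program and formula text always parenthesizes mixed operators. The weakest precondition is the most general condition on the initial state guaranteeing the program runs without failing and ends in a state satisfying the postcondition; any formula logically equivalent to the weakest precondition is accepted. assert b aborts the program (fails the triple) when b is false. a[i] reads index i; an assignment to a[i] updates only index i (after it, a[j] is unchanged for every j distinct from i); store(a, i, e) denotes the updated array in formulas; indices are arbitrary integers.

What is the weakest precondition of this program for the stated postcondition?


Working backward. After the program, the postcondition 3*pos + 7 > 2 must hold; in canonical form it is 3*pos > -5.
Before c := buf[1] + data[c] - 9: 3*pos > -5
Before buf[2] := 2*v - 4: 3*pos > -5
Before assert 3*c - 3 == 0 <==> buf[c] + 6 > 6: (3*c == 3 <==> buf[c] > 0) && 3*pos > -5
Answer: WP = (3*c == 3 <==> buf[c] > 0) && 3*pos > -5


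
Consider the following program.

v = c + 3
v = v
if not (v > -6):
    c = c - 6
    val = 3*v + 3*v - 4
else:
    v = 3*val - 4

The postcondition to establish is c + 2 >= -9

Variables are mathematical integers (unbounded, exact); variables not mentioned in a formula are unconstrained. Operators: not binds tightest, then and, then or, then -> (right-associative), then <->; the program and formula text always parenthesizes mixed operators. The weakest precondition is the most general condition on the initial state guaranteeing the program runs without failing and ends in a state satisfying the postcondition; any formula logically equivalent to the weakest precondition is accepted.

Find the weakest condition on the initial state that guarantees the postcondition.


Working backward. After the program, the postcondition c + 2 >= -9 must hold; in canonical form it is c >= -11.
Then branch requires c >= -5; else branch requires c >= -11.
Before the if: ((not (v > -6)) -> c >= -5) and (v > -6 -> c >= -11)
Before v := v: ((not (v > -6)) -> c >= -5) and (v > -6 -> c >= -11)
Before v := c + 3: ((not (c > -9)) -> c >= -5) and (c > -9 -> c >= -11)
Answer: WP = ((not (c > -9)) -> c >= -5) and (c > -9 -> c >= -11)


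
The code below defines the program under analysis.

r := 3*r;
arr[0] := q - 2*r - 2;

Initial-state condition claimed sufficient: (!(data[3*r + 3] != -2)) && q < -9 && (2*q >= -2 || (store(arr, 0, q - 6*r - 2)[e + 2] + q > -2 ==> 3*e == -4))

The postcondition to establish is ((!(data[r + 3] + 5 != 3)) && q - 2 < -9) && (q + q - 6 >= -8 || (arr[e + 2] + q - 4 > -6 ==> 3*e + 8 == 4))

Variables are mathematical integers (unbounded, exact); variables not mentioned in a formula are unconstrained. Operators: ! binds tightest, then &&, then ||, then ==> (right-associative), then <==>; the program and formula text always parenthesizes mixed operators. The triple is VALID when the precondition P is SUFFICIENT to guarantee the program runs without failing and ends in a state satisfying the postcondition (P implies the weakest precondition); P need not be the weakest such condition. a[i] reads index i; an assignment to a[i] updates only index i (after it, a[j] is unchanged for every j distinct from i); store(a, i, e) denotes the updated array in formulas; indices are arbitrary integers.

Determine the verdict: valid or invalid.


Working backward. After the program, the postcondition ((!(data[r + 3] + 5 != 3)) && q - 2 < -9) && (q + q - 6 >= -8 || (arr[e + 2] + q - 4 > -6 ==> 3*e + 8 == 4)) must hold; in canonical form it is (!(data[r + 3] != -2)) && q < -7 && (2*q >= -2 || (arr[e + 2] + q > -2 ==> 3*e == -4)).
Before arr[0] := q - 2*r - 2: (!(data[r + 3] != -2)) && q < -7 && (2*q >= -2 || (store(arr, 0, q - 2*r - 2)[e + 2] + q > -2 ==> 3*e == -4))
Before r := 3*r: (!(data[3*r + 3] != -2)) && q < -7 && (2*q >= -2 || (store(arr, 0, q - 6*r - 2)[e + 2] + q > -2 ==> 3*e == -4))
The weakest precondition is (!(data[3*r + 3] != -2)) && q < -7 && (2*q >= -2 || (store(arr, 0, q - 6*r - 2)[e + 2] + q > -2 ==> 3*e == -4)).
Check whether (!(data[3*r + 3] != -2)) && q < -9 && (2*q >= -2 || (store(arr, 0, q - 6*r - 2)[e + 2] + q > -2 ==> 3*e == -4)) implies it.
Every state satisfying the precondition satisfies the weakest precondition: the implication holds.
Answer: valid


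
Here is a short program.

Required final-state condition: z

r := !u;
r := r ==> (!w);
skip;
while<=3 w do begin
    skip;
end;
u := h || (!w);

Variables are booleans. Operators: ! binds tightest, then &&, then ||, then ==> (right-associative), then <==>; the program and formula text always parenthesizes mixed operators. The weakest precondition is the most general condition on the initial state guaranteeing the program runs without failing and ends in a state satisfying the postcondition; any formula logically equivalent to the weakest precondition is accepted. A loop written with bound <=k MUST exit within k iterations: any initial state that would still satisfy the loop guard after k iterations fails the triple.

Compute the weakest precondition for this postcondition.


Working backward. After the program, z must hold.
Before u := h || (!w): z
Before the loop (bound <=3), unroll the exhaustion recursion (WP_0 = exit-now case; WP_j = one more guarded iteration, up to j = 3):
  WP_0: (!w) && z
  WP_1: (w ==> ((!w) && z)) && ((!w) ==> z)
  WP_2: (w ==> ((w ==> ((!w) && z)) && ((!w) ==> z))) && ((!w) ==> z)
  WP_3: (w ==> ((w ==> ((w ==> ((!w) && z)) && ((!w) ==> z))) && ((!w) ==> z))) && ((!w) ==> z)
So before the loop: (w ==> ((w ==> ((w ==> ((!w) && z)) && ((!w) ==> z))) && ((!w) ==> z))) && ((!w) ==> z)
Before skip: (w ==> ((w ==> ((w ==> ((!w) && z)) && ((!w) ==> z))) && ((!w) ==> z))) && ((!w) ==> z)
Before r := r ==> (!w): (w ==> ((w ==> ((w ==> ((!w) && z)) && ((!w) ==> z))) && ((!w) ==> z))) && ((!w) ==> z)
Before r := !u: (w ==> ((w ==> ((w ==> ((!w) && z)) && ((!w) ==> z))) && ((!w) ==> z))) && ((!w) ==> z)
Answer: WP = (w ==> ((w ==> ((w ==> ((!w) && z)) && ((!w) ==> z))) && ((!w) ==> z))) && ((!w) ==> z)


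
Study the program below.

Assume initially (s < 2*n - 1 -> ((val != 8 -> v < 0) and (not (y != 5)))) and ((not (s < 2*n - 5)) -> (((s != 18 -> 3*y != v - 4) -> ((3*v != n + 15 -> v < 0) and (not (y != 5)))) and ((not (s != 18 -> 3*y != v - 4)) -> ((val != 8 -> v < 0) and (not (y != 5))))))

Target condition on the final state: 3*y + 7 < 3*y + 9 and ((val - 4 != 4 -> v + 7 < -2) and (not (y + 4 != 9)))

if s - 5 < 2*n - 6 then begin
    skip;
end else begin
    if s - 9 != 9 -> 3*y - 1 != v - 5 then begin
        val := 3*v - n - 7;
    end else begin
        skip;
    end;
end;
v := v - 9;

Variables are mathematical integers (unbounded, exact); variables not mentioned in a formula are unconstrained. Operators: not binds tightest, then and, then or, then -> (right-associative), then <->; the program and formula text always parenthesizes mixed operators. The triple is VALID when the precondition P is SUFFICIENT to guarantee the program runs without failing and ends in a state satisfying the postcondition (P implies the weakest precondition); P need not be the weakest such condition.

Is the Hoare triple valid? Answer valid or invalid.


Working backward. After the program, the postcondition 3*y + 7 < 3*y + 9 and ((val - 4 != 4 -> v + 7 < -2) and (not (y + 4 != 9))) must hold; in canonical form it is (val != 8 -> v < -9) and (not (y != 5)).
Before v := v - 9: (val != 8 -> v < 0) and (not (y != 5))
Then branch requires (val != 8 -> v < 0) and (not (y != 5)); else branch requires ((s != 18 -> 3*y != v - 4) -> ((3*v != n + 15 -> v < 0) and (not (y != 5)))) and ((not (s != 18 -> 3*y != v - 4)) -> ((val != 8 -> v < 0) and (not (y != 5)))).
Before the if: (s < 2*n - 1 -> ((val != 8 -> v < 0) and (not (y != 5)))) and ((not (s < 2*n - 1)) -> (((s != 18 -> 3*y != v - 4) -> ((3*v != n + 15 -> v < 0) and (not (y != 5)))) and ((not (s != 18 -> 3*y != v - 4)) -> ((val != 8 -> v < 0) and (not (y != 5))))))
The weakest precondition is (s < 2*n - 1 -> ((val != 8 -> v < 0) and (not (y != 5)))) and ((not (s < 2*n - 1)) -> (((s != 18 -> 3*y != v - 4) -> ((3*v != n + 15 -> v < 0) and (not (y != 5)))) and ((not (s != 18 -> 3*y != v - 4)) -> ((val != 8 -> v < 0) and (not (y != 5)))))).
Check whether (s < 2*n - 1 -> ((val != 8 -> v < 0) and (not (y != 5)))) and ((not (s < 2*n - 5)) -> (((s != 18 -> 3*y != v - 4) -> ((3*v != n + 15 -> v < 0) and (not (y != 5)))) and ((not (s != 18 -> 3*y != v - 4)) -> ((val != 8 -> v < 0) and (not (y != 5)))))) implies it.
Every state satisfying the precondition satisfies the weakest precondition: the implication holds.
Answer: valid


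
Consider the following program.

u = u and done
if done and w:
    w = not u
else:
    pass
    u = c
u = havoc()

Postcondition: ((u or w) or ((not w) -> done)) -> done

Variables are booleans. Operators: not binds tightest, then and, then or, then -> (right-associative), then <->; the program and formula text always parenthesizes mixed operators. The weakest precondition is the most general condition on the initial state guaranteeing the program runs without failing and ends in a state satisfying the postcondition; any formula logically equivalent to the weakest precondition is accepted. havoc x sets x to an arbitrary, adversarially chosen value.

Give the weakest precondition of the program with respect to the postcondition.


Working backward. After the program, the postcondition ((u or w) or ((not w) -> done)) -> done must hold; in canonical form it is (u or w or ((not w) -> done)) -> done.
Before havoc u: done and ((w or ((not w) -> done)) -> done)
Then branch requires done and (((not u) or (u -> done)) -> done); else branch requires done and ((w or ((not w) -> done)) -> done).
Before the if: ((done and w) -> (done and (((not u) or (u -> done)) -> done))) and ((not (done and w)) -> (done and ((w or ((not w) -> done)) -> done)))
Before u := u and done: ((done and w) -> (done and (((not (u and done)) or ((u and done) -> done)) -> done))) and ((not (done and w)) -> (done and ((w or ((not w) -> done)) -> done)))
Answer: WP = ((done and w) -> (done and (((not (u and done)) or ((u and done) -> done)) -> done))) and ((not (done and w)) -> (done and ((w or ((not w) -> done)) -> done)))


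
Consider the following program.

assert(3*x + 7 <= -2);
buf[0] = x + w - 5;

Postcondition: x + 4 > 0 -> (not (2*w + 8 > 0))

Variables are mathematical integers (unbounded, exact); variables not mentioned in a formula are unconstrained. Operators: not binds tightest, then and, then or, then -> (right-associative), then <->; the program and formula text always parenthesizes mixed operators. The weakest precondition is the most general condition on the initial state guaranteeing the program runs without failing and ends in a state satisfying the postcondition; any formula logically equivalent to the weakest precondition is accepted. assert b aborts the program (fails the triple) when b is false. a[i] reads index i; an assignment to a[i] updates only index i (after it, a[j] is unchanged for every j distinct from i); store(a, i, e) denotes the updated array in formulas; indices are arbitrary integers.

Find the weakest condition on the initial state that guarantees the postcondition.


Working backward. After the program, the postcondition x + 4 > 0 -> (not (2*w + 8 > 0)) must hold; in canonical form it is x > -4 -> (not (2*w > -8)).
Before buf[0] := x + w - 5: x > -4 -> (not (2*w > -8))
Before assert 3*x + 7 <= -2: 3*x <= -9 and (x > -4 -> (not (2*w > -8)))
Answer: WP = 3*x <= -9 and (x > -4 -> (not (2*w > -8)))
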